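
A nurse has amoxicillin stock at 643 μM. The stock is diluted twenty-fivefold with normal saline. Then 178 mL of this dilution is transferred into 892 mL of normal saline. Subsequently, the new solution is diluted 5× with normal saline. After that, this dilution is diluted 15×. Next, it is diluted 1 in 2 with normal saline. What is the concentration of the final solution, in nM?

28.5 nM

Overall dilution factor = 25 × 6.011 × 5 × 15 × 2 = 2.25 × 10⁴.
643 μM / 2.25 × 10⁴ = 0.0285 μM = 28.5 nM.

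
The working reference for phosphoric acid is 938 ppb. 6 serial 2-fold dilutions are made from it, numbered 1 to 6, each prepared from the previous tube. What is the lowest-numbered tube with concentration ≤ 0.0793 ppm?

Tube n has concentration 938 ppb / 2ⁿ.
Need 2ⁿ ≥ 938 ppb / 0.0793 ppm = 11.8, so n ≥ 3.56.
First such tube: n = 4.

tube 4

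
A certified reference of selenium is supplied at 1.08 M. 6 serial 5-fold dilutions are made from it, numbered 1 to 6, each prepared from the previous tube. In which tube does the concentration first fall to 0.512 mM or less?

Tube n has concentration 1.08 M / 5ⁿ.
Need 5ⁿ ≥ 1.08 M / 0.512 mM = 2109, so n ≥ 4.76.
First such tube: n = 5.

tube 5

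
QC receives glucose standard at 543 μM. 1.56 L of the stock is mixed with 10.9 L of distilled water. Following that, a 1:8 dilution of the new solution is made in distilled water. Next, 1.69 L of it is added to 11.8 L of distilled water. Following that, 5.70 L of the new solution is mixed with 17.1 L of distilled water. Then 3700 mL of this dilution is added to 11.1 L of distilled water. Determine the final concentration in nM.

66.5 nM

Overall dilution factor = 7.987 × 8 × 7.982 × 4 × 4 = 8161.
543 μM / 8161 = 0.0665 μM = 66.5 nM.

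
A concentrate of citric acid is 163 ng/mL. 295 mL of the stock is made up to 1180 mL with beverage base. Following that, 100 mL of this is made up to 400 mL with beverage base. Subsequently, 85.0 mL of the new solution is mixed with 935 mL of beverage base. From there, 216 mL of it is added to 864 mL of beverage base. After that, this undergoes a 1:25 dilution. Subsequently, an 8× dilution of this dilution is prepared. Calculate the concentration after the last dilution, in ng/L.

0.849 ng/L

Overall dilution factor = 4 × 4 × 12 × 5 × 25 × 8 = 1.92 × 10⁵.
163 ng/mL / 1.92 × 10⁵ = 8.49 × 10⁻⁴ ng/mL = 0.849 ng/L.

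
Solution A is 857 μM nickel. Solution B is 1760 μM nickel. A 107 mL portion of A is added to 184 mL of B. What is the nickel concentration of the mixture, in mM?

C_mix = (C_A·V_A + C_B·V_B)/(V_A + V_B) = (857×107 + 1760×184) / 291.0 = 1428 μM = 1.43 mM.

1.43 mM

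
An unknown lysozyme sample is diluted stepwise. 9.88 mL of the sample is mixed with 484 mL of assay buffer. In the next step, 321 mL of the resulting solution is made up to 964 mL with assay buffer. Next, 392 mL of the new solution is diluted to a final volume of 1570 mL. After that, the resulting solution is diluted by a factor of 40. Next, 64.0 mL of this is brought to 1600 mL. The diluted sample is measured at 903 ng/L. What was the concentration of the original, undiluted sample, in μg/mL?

Overall dilution factor = 49.99 × 3.003 × 4.005 × 40 × 25 = 6.01 × 10⁵.
Original = 903 ng/L × 6.01 × 10⁵ = 5.43 × 10⁸ ng/L = 543 μg/mL.

543 μg/mL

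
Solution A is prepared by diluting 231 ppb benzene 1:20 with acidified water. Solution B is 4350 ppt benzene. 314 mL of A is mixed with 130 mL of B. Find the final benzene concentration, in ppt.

C_A = 231 ppb / 20 = 11.6 ppb.
C_B = 4350 ppt = 4.35 ppb.
C_mix = (C_A·V_A + C_B·V_B)/(V_A + V_B) = (11.6×314 + 4.35×130) / 444.0 = 9.44 ppb = 9440 ppt.

9440 ppt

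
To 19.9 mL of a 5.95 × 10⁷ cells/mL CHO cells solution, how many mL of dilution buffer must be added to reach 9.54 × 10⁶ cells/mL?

104 mL

V₂ = C₁V₁/C₂ = 5.95 × 10⁷ × 19.9 / 9.54 × 10⁶ = 124 mL.
Diluent to add = V₂ − V₁ = 124 − 19.9 = 104 mL.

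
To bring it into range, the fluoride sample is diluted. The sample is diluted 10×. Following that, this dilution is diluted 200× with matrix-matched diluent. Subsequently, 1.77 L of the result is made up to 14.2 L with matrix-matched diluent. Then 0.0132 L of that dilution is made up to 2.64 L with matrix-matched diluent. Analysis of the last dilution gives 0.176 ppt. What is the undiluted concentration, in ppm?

Overall dilution factor = 10 × 200 × 8.023 × 200 = 3.21 × 10⁶.
Original = 0.176 ppt × 3.21 × 10⁶ = 5.65 × 10⁵ ppt = 0.565 ppm.

0.565 ppm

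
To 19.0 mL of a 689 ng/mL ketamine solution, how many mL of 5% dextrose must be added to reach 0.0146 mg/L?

878 mL

0.0146 mg/L = 14.6 ng/mL.
V₂ = C₁V₁/C₂ = 689 × 19.0 / 14.6 = 897 mL.
Diluent to add = V₂ − V₁ = 897 − 19.0 = 878 mL.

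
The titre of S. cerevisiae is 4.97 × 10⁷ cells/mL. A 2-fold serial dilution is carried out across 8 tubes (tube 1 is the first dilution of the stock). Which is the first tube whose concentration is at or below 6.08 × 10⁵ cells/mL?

tube 7

Tube n has concentration 4.97 × 10⁷ cells/mL / 2ⁿ.
Need 2ⁿ ≥ 4.97 × 10⁷ cells/mL / 6.08 × 10⁵ cells/mL = 81.7, so n ≥ 6.35.
First such tube: n = 7.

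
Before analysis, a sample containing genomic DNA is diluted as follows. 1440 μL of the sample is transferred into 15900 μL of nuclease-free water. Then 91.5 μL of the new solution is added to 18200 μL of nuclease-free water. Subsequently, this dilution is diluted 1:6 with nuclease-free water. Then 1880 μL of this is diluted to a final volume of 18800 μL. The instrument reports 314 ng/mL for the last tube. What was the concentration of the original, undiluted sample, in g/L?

45.4 g/L

Overall dilution factor = 12.04 × 199.9 × 6 × 10 = 1.44 × 10⁵.
Original = 314 ng/mL × 1.44 × 10⁵ = 4.54 × 10⁷ ng/mL = 45.4 g/L.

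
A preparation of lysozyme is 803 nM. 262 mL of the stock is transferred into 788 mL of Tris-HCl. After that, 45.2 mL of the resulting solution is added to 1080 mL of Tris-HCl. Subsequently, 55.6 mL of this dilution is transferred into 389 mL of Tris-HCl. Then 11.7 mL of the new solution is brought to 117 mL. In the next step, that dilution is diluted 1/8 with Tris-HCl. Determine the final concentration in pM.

Overall dilution factor = 4.008 × 24.89 × 7.996 × 10 × 8 = 6.38 × 10⁴.
803 nM / 6.38 × 10⁴ = 0.0126 nM = 12.6 pM.

12.6 pM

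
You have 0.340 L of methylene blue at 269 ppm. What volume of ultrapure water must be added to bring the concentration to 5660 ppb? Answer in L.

5660 ppb = 5.66 ppm.
V₂ = C₁V₁/C₂ = 269 × 0.340 / 5.66 = 16.2 L.
Diluent to add = V₂ − V₁ = 16.2 − 0.340 = 15.8 L.

15.8 L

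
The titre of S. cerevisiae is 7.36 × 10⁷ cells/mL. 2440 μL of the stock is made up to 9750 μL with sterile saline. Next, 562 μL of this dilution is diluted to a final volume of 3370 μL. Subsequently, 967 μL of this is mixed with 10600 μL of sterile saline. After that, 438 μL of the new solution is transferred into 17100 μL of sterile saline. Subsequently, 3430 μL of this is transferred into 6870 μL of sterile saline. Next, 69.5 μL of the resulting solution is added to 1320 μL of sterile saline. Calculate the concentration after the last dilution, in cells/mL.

Overall dilution factor = 3.996 × 5.996 × 11.96 × 40.04 × 3.003 × 19.99 = 6.89 × 10⁵.
7.36 × 10⁷ cells/mL / 6.89 × 10⁵ = 107 cells/mL.

107 cells/mL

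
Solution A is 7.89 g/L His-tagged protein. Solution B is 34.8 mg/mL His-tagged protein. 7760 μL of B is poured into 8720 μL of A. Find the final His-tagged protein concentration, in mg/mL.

C_B = 34.8 mg/mL = 34.8 g/L.
C_mix = (C_A·V_A + C_B·V_B)/(V_A + V_B) = (7.89×8720 + 34.8×7760) / 16480 = 20.6 g/L = 20.6 mg/mL.

20.6 mg/mL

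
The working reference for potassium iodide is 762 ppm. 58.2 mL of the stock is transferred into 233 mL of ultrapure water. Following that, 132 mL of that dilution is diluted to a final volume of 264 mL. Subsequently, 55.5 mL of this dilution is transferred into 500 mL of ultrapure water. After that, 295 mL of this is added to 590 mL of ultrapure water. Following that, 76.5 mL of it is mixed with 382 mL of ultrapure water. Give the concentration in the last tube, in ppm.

0.423 ppm

Overall dilution factor = 5.003 × 2 × 10.01 × 3 × 5.993 = 1801.
762 ppm / 1801 = 0.423 ppm.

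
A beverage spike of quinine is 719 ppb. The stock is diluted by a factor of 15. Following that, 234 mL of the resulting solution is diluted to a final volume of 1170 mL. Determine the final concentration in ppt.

Overall dilution factor = 15 × 5 = 75.0.
719 ppb / 75.0 = 9.59 ppb = 9590 ppt.

9590 ppt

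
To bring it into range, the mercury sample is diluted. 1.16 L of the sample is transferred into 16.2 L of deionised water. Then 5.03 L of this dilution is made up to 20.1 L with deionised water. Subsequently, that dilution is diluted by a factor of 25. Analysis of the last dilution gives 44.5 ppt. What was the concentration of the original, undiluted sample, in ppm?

0.0665 ppm

Overall dilution factor = 14.97 × 3.996 × 25 = 1495.
Original = 44.5 ppt × 1495 = 6.65 × 10⁴ ppt = 0.0665 ppm.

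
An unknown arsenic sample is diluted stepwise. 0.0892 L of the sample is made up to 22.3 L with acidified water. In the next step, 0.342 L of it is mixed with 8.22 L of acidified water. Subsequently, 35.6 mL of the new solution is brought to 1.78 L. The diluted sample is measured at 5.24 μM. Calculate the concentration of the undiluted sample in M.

1.64 M

Overall dilution factor = 250 × 25.04 × 50 = 3.13 × 10⁵.
Original = 5.24 μM × 3.13 × 10⁵ = 1.64 × 10⁶ μM = 1.64 M.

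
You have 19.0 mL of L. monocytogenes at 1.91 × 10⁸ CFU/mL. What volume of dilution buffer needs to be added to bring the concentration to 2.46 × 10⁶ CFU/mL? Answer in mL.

1460 mL

V₂ = C₁V₁/C₂ = 1.91 × 10⁸ × 19.0 / 2.46 × 10⁶ = 1475 mL.
Diluent to add = V₂ − V₁ = 1475 − 19.0 = 1460 mL.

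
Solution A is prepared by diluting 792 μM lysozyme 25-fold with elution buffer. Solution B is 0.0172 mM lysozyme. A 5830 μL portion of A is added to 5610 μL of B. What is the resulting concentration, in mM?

C_A = 792 μM / 25 = 31.7 μM.
C_B = 0.0172 mM = 17.2 μM.
C_mix = (C_A·V_A + C_B·V_B)/(V_A + V_B) = (31.7×5830 + 17.2×5610) / 11440 = 24.6 μM = 0.0246 mM.

0.0246 mM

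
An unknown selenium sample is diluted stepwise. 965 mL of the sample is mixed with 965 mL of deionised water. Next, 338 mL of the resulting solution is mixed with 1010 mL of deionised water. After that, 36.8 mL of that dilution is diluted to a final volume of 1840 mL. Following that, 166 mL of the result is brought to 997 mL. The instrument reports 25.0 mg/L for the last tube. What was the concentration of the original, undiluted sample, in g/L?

Overall dilution factor = 2 × 3.988 × 50 × 6.006 = 2395.
Original = 25.0 mg/L × 2395 = 5.99 × 10⁴ mg/L = 59.9 g/L.

59.9 g/L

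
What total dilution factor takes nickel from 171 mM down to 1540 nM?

Factor = C₀/C_target = 171 mM / 1540 nM = 1.11 × 10⁵.

1.11 × 10⁵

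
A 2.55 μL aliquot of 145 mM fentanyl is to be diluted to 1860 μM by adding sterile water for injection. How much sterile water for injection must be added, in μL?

196 μL

1860 μM = 1.86 mM.
V₂ = C₁V₁/C₂ = 145 × 2.55 / 1.86 = 199 μL.
Diluent to add = V₂ − V₁ = 199 − 2.55 = 196 μL.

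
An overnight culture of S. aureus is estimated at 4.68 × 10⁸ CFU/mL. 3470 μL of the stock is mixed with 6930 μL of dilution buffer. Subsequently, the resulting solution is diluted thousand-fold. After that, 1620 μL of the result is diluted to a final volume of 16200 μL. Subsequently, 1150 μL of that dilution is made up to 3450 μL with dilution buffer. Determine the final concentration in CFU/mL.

5200 CFU/mL

Overall dilution factor = 2.997 × 1000 × 10 × 3 = 8.99 × 10⁴.
4.68 × 10⁸ CFU/mL / 8.99 × 10⁴ = 5200 CFU/mL.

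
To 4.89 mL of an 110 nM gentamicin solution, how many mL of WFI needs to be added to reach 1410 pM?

377 mL

1410 pM = 1.41 nM.
V₂ = C₁V₁/C₂ = 110 × 4.89 / 1.41 = 381 mL.
Diluent to add = V₂ − V₁ = 381 − 4.89 = 377 mL.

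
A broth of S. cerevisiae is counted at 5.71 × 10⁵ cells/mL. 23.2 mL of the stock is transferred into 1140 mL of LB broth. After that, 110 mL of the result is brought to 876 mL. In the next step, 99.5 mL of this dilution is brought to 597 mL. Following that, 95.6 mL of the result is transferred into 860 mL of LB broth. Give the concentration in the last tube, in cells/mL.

Overall dilution factor = 50.14 × 7.964 × 6 × 9.996 = 2.39 × 10⁴.
5.71 × 10⁵ cells/mL / 2.39 × 10⁴ = 23.8 cells/mL.

23.8 cells/mL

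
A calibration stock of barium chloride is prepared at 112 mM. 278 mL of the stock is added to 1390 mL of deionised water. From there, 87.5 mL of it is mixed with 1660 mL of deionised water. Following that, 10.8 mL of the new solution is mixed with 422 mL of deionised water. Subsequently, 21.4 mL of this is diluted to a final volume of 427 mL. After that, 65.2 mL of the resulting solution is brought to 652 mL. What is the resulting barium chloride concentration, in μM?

Overall dilution factor = 6 × 19.97 × 40.07 × 19.95 × 10 = 9.58 × 10⁵.
112 mM / 9.58 × 10⁵ = 1.17 × 10⁻⁴ mM = 0.117 μM.

0.117 μM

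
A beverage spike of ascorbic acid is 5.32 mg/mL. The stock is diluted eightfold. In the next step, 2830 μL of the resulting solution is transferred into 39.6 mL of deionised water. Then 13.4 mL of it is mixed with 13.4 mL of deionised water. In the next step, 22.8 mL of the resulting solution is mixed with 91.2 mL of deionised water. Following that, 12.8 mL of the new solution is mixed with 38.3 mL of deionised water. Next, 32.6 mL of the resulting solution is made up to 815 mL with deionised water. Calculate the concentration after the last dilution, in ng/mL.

Overall dilution factor = 8 × 14.99 × 2 × 5 × 3.992 × 25 = 1.20 × 10⁵.
5.32 mg/mL / 1.20 × 10⁵ = 4.44 × 10⁻⁵ mg/mL = 44.4 ng/mL.

44.4 ng/mL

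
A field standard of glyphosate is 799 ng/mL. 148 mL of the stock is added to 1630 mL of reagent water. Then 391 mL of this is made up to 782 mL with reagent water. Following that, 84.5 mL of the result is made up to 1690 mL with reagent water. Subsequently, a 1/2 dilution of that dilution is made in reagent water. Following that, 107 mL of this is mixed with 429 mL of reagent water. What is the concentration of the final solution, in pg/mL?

Overall dilution factor = 12.01 × 2 × 20 × 2 × 5.009 = 4814.
799 ng/mL / 4814 = 0.166 ng/mL = 166 pg/mL.

166 pg/mL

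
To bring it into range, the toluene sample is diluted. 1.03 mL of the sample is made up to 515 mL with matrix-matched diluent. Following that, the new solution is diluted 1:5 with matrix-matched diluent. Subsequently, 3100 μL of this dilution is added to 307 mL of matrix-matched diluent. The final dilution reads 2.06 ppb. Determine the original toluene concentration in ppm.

515 ppm

Overall dilution factor = 500 × 5 × 100.0 = 2.50 × 10⁵.
Original = 2.06 ppb × 2.50 × 10⁵ = 5.15 × 10⁵ ppb = 515 ppm.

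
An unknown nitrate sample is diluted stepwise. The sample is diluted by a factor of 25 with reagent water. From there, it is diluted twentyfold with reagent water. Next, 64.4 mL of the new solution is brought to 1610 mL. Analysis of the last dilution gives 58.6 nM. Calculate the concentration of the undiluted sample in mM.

0.732 mM

Overall dilution factor = 25 × 20 × 25 = 1.25 × 10⁴.
Original = 58.6 nM × 1.25 × 10⁴ = 7.32 × 10⁵ nM = 0.732 mM.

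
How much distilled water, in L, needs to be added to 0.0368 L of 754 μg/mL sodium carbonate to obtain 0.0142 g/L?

1.92 L

0.0142 g/L = 14.2 μg/mL.
V₂ = C₁V₁/C₂ = 754 × 0.0368 / 14.2 = 1.95 L.
Diluent to add = V₂ − V₁ = 1.95 − 0.0368 = 1.92 L.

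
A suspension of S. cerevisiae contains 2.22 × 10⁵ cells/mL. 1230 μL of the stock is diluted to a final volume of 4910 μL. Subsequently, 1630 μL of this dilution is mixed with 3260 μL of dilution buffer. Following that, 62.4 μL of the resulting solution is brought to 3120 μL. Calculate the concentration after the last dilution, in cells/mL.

371 cells/mL

Overall dilution factor = 3.992 × 3 × 50 = 599.
2.22 × 10⁵ cells/mL / 599 = 371 cells/mL.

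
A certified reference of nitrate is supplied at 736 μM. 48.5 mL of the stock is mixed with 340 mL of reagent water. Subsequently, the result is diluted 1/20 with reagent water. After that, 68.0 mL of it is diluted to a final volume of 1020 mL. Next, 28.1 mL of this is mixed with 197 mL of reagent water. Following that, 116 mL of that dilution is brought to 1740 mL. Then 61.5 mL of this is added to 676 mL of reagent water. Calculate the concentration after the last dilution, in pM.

Overall dilution factor = 8.010 × 20 × 15 × 8.011 × 15 × 11.99 = 3.46 × 10⁶.
736 μM / 3.46 × 10⁶ = 2.13 × 10⁻⁴ μM = 213 pM.

213 pM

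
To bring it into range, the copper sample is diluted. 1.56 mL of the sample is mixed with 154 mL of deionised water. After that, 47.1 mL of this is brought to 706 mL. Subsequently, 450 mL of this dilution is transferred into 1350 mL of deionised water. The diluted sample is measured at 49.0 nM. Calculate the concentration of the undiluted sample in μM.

Overall dilution factor = 99.72 × 14.99 × 4 = 5979.
Original = 49.0 nM × 5979 = 2.93 × 10⁵ nM = 293 μM.

293 μM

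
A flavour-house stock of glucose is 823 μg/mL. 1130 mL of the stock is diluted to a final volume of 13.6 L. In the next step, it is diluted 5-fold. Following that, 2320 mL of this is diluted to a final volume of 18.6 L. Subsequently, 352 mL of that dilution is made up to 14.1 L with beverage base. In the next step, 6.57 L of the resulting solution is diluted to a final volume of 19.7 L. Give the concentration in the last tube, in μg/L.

Overall dilution factor = 12.04 × 5 × 8.017 × 40.06 × 2.998 = 5.79 × 10⁴.
823 μg/mL / 5.79 × 10⁴ = 0.0142 μg/mL = 14.2 μg/L.

14.2 μg/L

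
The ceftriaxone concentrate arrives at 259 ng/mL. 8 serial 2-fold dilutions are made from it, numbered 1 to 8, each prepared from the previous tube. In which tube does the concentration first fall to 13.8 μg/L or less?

tube 5

Tube n has concentration 259 ng/mL / 2ⁿ.
Need 2ⁿ ≥ 259 ng/mL / 13.8 μg/L = 18.8, so n ≥ 4.23.
First such tube: n = 5.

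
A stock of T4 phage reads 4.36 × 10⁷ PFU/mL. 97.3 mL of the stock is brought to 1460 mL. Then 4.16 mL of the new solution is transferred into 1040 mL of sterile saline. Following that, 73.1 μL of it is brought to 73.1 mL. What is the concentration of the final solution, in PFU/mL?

11.6 PFU/mL

Overall dilution factor = 15.01 × 251 × 1000 = 3.77 × 10⁶.
4.36 × 10⁷ PFU/mL / 3.77 × 10⁶ = 11.6 PFU/mL.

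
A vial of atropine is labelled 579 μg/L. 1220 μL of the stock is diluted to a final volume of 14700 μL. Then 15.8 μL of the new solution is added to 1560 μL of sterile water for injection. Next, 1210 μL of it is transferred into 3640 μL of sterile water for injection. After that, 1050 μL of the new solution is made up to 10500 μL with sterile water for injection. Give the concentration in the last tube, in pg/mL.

Overall dilution factor = 12.05 × 99.73 × 4.008 × 10 = 4.82 × 10⁴.
579 μg/L / 4.82 × 10⁴ = 0.0120 μg/L = 12.0 pg/mL.

12.0 pg/mL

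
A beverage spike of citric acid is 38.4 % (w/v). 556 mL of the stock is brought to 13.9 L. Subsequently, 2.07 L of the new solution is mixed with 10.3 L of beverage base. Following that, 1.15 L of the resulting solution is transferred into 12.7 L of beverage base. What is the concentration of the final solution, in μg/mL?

Overall dilution factor = 25 × 5.976 × 12.04 = 1799.
38.4 % (w/v) / 1799 = 0.0213 % (w/v) = 213 μg/mL.

213 μg/mL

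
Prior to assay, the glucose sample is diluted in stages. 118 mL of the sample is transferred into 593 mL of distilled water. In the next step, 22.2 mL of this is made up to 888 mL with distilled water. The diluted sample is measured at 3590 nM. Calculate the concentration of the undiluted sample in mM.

0.865 mM

Overall dilution factor = 6.025 × 40 = 241.
Original = 3590 nM × 241 = 8.65 × 10⁵ nM = 0.865 mM.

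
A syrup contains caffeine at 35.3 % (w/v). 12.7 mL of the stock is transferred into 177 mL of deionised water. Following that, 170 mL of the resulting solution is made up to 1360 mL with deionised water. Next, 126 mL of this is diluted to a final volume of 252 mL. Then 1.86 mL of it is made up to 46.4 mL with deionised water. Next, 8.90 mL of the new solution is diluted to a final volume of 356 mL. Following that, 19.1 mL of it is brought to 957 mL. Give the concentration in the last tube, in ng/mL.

29.5 ng/mL

Overall dilution factor = 14.94 × 8 × 2 × 24.95 × 40 × 50.10 = 1.19 × 10⁷.
35.3 % (w/v) / 1.19 × 10⁷ = 2.95 × 10⁻⁶ % (w/v) = 29.5 ng/mL.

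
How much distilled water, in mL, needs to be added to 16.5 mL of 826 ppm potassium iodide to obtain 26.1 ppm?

V₂ = C₁V₁/C₂ = 826 × 16.5 / 26.1 = 522 mL.
Diluent to add = V₂ − V₁ = 522 − 16.5 = 506 mL.

506 mL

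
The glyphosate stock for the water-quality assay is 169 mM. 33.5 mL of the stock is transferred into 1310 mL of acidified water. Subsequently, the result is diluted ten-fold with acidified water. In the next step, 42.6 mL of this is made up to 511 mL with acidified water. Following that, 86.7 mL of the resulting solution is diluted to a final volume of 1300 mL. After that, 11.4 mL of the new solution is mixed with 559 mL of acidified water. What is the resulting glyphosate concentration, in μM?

0.0468 μM

Overall dilution factor = 40.10 × 10 × 12.00 × 14.99 × 50.04 = 3.61 × 10⁶.
169 mM / 3.61 × 10⁶ = 4.68 × 10⁻⁵ mM = 0.0468 μM.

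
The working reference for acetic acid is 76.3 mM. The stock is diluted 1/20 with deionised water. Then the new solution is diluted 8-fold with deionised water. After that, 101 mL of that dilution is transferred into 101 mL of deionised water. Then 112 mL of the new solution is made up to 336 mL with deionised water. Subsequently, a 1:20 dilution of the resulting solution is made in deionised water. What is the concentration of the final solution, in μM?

Overall dilution factor = 20 × 8 × 2 × 3 × 20 = 1.92 × 10⁴.
76.3 mM / 1.92 × 10⁴ = 3.97 × 10⁻³ mM = 3.97 μM.

3.97 μM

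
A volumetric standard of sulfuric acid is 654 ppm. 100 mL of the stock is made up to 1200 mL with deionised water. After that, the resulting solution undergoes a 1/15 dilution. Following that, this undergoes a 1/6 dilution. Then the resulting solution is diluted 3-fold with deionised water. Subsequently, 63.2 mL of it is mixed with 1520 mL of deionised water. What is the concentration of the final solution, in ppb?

Overall dilution factor = 12 × 15 × 6 × 3 × 25.05 = 8.12 × 10⁴.
654 ppm / 8.12 × 10⁴ = 8.06 × 10⁻³ ppm = 8.06 ppb.

8.06 ppb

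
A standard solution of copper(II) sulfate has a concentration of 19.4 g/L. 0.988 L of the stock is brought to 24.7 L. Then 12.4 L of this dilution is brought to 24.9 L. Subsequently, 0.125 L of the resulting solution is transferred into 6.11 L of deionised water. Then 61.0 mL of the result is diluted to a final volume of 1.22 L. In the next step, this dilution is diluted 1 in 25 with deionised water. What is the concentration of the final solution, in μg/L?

Overall dilution factor = 25 × 2.008 × 49.88 × 20 × 25 = 1.25 × 10⁶.
19.4 g/L / 1.25 × 10⁶ = 1.55 × 10⁻⁵ g/L = 15.5 μg/L.

15.5 μg/L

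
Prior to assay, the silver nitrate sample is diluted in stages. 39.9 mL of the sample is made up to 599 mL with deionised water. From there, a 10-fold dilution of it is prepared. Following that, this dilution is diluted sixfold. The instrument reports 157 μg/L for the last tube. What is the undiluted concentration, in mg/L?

Overall dilution factor = 15.01 × 10 × 6 = 901.
Original = 157 μg/L × 901 = 1.41 × 10⁵ μg/L = 141 mg/L.

141 mg/L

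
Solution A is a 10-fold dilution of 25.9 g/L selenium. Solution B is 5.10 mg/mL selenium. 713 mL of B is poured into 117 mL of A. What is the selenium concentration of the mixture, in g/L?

4.75 g/L

C_A = 25.9 g/L / 10 = 2.59 g/L.
C_B = 5.10 mg/mL = 5.10 g/L.
C_mix = (C_A·V_A + C_B·V_B)/(V_A + V_B) = (2.59×117 + 5.10×713) / 830.0 = 4.75 g/L.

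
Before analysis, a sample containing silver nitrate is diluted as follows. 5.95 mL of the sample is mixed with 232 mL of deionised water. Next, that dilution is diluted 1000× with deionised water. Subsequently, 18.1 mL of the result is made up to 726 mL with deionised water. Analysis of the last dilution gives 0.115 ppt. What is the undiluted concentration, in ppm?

0.184 ppm

Overall dilution factor = 39.99 × 1000 × 40.11 = 1.60 × 10⁶.
Original = 0.115 ppt × 1.60 × 10⁶ = 1.84 × 10⁵ ppt = 0.184 ppm.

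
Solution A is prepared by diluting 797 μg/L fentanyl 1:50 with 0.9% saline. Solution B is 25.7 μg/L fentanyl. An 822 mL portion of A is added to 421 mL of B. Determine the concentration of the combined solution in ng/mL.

C_A = 797 μg/L / 50 = 15.9 μg/L.
C_mix = (C_A·V_A + C_B·V_B)/(V_A + V_B) = (15.9×822 + 25.7×421) / 1243 = 19.2 μg/L = 19.2 ng/mL.

19.2 ng/mL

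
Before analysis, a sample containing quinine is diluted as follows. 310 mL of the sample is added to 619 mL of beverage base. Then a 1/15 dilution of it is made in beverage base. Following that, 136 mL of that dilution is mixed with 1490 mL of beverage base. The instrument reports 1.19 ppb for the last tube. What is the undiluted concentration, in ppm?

0.640 ppm

Overall dilution factor = 2.997 × 15 × 11.96 = 537.
Original = 1.19 ppb × 537 = 640 ppb = 0.640 ppm.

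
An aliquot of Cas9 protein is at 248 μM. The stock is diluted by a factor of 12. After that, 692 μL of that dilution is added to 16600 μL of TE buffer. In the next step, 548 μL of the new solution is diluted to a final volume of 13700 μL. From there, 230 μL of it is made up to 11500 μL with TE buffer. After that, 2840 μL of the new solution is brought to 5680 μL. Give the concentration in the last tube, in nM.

Overall dilution factor = 12 × 24.99 × 25 × 50 × 2 = 7.50 × 10⁵.
248 μM / 7.50 × 10⁵ = 3.31 × 10⁻⁴ μM = 0.331 nM.

0.331 nM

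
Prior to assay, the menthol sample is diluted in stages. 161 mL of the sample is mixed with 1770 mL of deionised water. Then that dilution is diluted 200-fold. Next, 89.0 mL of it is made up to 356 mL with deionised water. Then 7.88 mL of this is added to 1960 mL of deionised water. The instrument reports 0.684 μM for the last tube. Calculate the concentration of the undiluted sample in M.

Overall dilution factor = 11.99 × 200 × 4 × 249.7 = 2.40 × 10⁶.
Original = 0.684 μM × 2.40 × 10⁶ = 1.64 × 10⁶ μM = 1.64 M.

1.64 M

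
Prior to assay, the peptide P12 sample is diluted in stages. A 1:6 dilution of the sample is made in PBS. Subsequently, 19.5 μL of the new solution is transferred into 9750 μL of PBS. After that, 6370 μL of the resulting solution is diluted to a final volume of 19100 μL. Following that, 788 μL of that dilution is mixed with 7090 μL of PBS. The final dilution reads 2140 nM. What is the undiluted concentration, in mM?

193 mM

Overall dilution factor = 6 × 501 × 2.998 × 9.997 = 9.01 × 10⁴.
Original = 2140 nM × 9.01 × 10⁴ = 1.93 × 10⁸ nM = 193 mM.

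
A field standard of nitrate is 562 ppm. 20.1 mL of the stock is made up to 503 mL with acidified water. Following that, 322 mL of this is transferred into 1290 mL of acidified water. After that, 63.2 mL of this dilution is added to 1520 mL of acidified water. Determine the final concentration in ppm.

0.179 ppm

Overall dilution factor = 25.02 × 5.006 × 25.05 = 3138.
562 ppm / 3138 = 0.179 ppm.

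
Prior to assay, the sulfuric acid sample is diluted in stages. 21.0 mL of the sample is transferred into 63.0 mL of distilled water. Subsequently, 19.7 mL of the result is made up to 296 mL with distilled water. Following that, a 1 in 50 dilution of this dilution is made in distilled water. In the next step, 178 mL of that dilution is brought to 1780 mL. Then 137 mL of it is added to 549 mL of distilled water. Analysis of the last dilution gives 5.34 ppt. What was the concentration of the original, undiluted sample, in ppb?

804 ppb

Overall dilution factor = 4 × 15.03 × 50 × 10 × 5.007 = 1.50 × 10⁵.
Original = 5.34 ppt × 1.50 × 10⁵ = 8.04 × 10⁵ ppt = 804 ppb.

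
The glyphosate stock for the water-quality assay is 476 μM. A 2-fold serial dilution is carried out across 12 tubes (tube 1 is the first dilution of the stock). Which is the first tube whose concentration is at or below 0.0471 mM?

Tube n has concentration 476 μM / 2ⁿ.
Need 2ⁿ ≥ 476 μM / 0.0471 mM = 10.1, so n ≥ 3.34.
First such tube: n = 4.

tube 4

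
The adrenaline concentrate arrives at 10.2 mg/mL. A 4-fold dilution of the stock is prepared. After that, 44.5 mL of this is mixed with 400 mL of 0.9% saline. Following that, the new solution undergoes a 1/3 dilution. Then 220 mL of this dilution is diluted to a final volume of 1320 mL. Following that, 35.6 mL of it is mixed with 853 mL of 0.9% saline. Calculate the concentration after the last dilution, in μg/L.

Overall dilution factor = 4 × 9.989 × 3 × 6 × 24.96 = 1.80 × 10⁴.
10.2 mg/mL / 1.80 × 10⁴ = 5.68 × 10⁻⁴ mg/mL = 568 μg/L.

568 μg/L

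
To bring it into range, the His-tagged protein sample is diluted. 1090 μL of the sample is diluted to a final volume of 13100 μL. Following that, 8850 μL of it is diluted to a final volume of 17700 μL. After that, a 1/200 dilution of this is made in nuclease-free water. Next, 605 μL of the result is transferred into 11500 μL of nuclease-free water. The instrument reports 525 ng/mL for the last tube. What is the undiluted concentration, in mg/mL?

50.5 mg/mL

Overall dilution factor = 12.02 × 2 × 200 × 20.01 = 9.62 × 10⁴.
Original = 525 ng/mL × 9.62 × 10⁴ = 5.05 × 10⁷ ng/mL = 50.5 mg/mL.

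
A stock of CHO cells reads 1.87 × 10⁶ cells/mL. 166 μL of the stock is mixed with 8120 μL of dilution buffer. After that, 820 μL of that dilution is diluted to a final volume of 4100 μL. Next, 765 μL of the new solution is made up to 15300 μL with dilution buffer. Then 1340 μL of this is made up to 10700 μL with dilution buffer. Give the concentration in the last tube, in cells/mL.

46.9 cells/mL

Overall dilution factor = 49.92 × 5 × 20 × 7.985 = 3.99 × 10⁴.
1.87 × 10⁶ cells/mL / 3.99 × 10⁴ = 46.9 cells/mL.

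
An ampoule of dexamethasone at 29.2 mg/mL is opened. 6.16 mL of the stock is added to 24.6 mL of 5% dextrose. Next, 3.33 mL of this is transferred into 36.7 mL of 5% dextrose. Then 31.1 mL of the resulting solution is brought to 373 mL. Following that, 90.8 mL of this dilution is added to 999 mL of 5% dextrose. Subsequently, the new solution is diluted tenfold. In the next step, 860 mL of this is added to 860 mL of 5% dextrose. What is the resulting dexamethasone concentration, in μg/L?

Overall dilution factor = 4.994 × 12.02 × 11.99 × 12.00 × 10 × 2 = 1.73 × 10⁵.
29.2 mg/mL / 1.73 × 10⁵ = 1.69 × 10⁻⁴ mg/mL = 169 μg/L.

169 μg/L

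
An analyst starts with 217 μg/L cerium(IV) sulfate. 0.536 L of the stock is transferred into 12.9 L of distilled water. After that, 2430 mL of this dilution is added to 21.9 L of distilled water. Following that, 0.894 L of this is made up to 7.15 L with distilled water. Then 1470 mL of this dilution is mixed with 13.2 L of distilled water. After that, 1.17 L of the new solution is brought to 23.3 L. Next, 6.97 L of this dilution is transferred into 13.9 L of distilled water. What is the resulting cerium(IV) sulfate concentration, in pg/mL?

0.182 pg/mL

Overall dilution factor = 25.07 × 10.01 × 7.998 × 9.980 × 19.91 × 2.994 = 1.19 × 10⁶.
217 μg/L / 1.19 × 10⁶ = 1.82 × 10⁻⁴ μg/L = 0.182 pg/mL.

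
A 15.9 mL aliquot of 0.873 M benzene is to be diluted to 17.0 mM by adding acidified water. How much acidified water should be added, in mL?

17.0 mM = 0.0170 M.
V₂ = C₁V₁/C₂ = 0.873 × 15.9 / 0.0170 = 817 mL.
Diluent to add = V₂ − V₁ = 817 − 15.9 = 801 mL.

801 mL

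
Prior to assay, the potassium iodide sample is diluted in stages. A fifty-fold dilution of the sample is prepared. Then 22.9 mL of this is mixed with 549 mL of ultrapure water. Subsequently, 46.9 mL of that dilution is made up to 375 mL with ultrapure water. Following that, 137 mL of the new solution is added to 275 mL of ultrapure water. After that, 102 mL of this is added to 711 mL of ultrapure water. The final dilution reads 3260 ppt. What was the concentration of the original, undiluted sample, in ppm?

780 ppm

Overall dilution factor = 50 × 24.97 × 7.996 × 3.007 × 7.971 = 2.39 × 10⁵.
Original = 3260 ppt × 2.39 × 10⁵ = 7.80 × 10⁸ ppt = 780 ppm.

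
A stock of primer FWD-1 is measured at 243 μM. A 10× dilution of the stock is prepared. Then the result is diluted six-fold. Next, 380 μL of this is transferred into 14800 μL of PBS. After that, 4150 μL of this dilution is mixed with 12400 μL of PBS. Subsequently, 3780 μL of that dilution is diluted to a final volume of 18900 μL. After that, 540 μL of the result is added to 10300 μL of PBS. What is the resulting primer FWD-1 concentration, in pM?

Overall dilution factor = 10 × 6 × 39.95 × 3.988 × 5 × 20.07 = 9.59 × 10⁵.
243 μM / 9.59 × 10⁵ = 2.53 × 10⁻⁴ μM = 253 pM.

253 pM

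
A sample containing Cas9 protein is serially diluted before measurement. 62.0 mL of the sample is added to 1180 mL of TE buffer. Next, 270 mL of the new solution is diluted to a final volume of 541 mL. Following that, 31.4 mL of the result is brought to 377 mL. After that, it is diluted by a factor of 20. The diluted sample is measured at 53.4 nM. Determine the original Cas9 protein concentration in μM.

Overall dilution factor = 20.03 × 2.004 × 12.01 × 20 = 9638.
Original = 53.4 nM × 9638 = 5.15 × 10⁵ nM = 515 μM.

515 μM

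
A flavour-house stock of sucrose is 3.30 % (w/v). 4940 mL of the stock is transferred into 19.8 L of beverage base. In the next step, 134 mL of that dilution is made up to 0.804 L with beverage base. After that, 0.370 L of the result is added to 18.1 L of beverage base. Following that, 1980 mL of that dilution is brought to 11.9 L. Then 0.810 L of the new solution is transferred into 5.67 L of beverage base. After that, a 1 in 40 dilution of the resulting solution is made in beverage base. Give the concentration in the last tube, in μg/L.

11.4 μg/L

Overall dilution factor = 5.008 × 6 × 49.92 × 6.010 × 8 × 40 = 2.88 × 10⁶.
3.30 % (w/v) / 2.88 × 10⁶ = 1.14 × 10⁻⁶ % (w/v) = 11.4 μg/L.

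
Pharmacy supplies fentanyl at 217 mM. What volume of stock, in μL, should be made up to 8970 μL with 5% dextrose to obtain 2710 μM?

112 μL

2710 μM = 2.71 mM.
V₁ = C₂V₂/C₁ = 2.71 × 8970 / 217 = 112 μL.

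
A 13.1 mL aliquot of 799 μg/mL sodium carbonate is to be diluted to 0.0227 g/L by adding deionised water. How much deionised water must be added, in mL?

448 mL

0.0227 g/L = 22.7 μg/mL.
V₂ = C₁V₁/C₂ = 799 × 13.1 / 22.7 = 461 mL.
Diluent to add = V₂ − V₁ = 461 − 13.1 = 448 mL.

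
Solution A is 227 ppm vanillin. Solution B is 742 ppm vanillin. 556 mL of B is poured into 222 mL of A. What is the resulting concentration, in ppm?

C_mix = (C_A·V_A + C_B·V_B)/(V_A + V_B) = (227×222 + 742×556) / 778.0 = 595 ppm.

595 ppm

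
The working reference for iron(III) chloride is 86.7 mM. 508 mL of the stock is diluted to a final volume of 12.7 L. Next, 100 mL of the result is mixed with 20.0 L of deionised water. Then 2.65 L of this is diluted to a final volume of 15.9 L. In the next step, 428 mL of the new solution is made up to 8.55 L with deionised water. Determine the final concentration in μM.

0.144 μM

Overall dilution factor = 25 × 201 × 6 × 19.98 = 6.02 × 10⁵.
86.7 mM / 6.02 × 10⁵ = 1.44 × 10⁻⁴ mM = 0.144 μM.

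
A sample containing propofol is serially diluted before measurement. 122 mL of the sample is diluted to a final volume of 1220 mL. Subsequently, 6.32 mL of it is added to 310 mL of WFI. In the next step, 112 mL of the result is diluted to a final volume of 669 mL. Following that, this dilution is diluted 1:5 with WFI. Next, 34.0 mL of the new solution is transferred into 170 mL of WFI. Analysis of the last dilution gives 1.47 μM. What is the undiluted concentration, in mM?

132 mM

Overall dilution factor = 10 × 50.05 × 5.973 × 5 × 6 = 8.97 × 10⁴.
Original = 1.47 μM × 8.97 × 10⁴ = 1.32 × 10⁵ μM = 132 mM.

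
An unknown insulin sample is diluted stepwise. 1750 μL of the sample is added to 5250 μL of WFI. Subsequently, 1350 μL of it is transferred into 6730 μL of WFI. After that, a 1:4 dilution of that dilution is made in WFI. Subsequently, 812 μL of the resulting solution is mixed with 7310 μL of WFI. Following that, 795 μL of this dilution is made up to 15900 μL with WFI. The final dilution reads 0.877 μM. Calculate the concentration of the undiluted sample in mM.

Overall dilution factor = 4 × 5.985 × 4 × 10.00 × 20 = 1.92 × 10⁴.
Original = 0.877 μM × 1.92 × 10⁴ = 1.68 × 10⁴ μM = 16.8 mM.

16.8 mM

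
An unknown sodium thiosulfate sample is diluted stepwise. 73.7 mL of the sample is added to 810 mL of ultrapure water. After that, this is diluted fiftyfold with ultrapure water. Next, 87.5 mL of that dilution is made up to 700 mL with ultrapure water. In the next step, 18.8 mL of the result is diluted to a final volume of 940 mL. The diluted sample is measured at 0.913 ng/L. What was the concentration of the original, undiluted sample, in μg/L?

219 μg/L

Overall dilution factor = 11.99 × 50 × 8 × 50 = 2.40 × 10⁵.
Original = 0.913 ng/L × 2.40 × 10⁵ = 2.19 × 10⁵ ng/L = 219 μg/L.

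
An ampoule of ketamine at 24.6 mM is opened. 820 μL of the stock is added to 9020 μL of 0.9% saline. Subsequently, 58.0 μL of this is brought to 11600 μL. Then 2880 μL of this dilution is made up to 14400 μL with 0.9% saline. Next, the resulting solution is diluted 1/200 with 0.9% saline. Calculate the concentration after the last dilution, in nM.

Overall dilution factor = 12 × 200 × 5 × 200 = 2.40 × 10⁶.
24.6 mM / 2.40 × 10⁶ = 1.02 × 10⁻⁵ mM = 10.2 nM.

10.2 nM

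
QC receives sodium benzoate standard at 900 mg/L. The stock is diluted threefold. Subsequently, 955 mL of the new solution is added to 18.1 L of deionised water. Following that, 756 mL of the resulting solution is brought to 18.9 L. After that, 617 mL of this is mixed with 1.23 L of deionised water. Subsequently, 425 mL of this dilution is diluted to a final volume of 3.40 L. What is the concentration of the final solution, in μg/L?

Overall dilution factor = 3 × 19.95 × 25 × 2.994 × 8 = 3.58 × 10⁴.
900 mg/L / 3.58 × 10⁴ = 0.0251 mg/L = 25.1 μg/L.

25.1 μg/L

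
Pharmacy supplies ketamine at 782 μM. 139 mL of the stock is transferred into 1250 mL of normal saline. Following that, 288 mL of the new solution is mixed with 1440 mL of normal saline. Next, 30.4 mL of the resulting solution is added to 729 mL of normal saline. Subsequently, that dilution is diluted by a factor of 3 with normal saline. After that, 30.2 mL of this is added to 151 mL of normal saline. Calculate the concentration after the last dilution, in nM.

Overall dilution factor = 9.993 × 6 × 24.98 × 3 × 6 = 2.70 × 10⁴.
782 μM / 2.70 × 10⁴ = 0.0290 μM = 29.0 nM.

29.0 nM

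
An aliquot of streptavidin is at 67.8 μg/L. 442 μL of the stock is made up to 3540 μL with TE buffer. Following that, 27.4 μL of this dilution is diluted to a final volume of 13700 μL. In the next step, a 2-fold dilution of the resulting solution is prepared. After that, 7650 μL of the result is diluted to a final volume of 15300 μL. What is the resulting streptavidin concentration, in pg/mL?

Overall dilution factor = 8.009 × 500 × 2 × 2 = 1.60 × 10⁴.
67.8 μg/L / 1.60 × 10⁴ = 4.23 × 10⁻³ μg/L = 4.23 pg/mL.

4.23 pg/mL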